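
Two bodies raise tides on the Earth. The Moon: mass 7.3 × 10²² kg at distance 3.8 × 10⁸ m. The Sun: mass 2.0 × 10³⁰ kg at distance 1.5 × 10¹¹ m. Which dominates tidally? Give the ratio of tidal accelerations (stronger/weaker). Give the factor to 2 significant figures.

The tide-raising term goes as M/d³ (the gradient of a 1/d² field).
The Moon: (7.3 × 10²²) / (3.8 × 10⁸)³ = 1.330 × 10⁻³
The Sun: (2.0 × 10³⁰) / (1.5 × 10¹¹)³ = 5.926 × 10⁻⁴
Ratio (larger/smaller) = 2.2

The Moon, by a factor of ≈ 2.2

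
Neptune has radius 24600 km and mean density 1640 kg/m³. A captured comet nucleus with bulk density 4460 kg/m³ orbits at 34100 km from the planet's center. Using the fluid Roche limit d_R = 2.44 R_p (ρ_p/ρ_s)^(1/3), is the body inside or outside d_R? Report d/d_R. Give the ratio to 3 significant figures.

inside; d/d_R ≈ 0.793

d_R = 2.44 × (24600 km) × (1640/4460)^(1/3) = 43000 km
d/d_R = (34100) / (43000) = 0.793
Since d/d_R < 1, the body is inside the Roche limit.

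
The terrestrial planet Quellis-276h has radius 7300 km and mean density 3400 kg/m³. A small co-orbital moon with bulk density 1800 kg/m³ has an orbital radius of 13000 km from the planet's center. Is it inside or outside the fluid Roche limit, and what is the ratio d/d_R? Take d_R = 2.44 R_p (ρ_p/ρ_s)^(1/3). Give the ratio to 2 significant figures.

d_R = 2.44 × (7300 km) × (3400/1800)^(1/3) = 22020 km
d/d_R = (13000) / (22020) = 0.59
Since d/d_R < 1, the body is inside the Roche limit.

inside; d/d_R ≈ 0.59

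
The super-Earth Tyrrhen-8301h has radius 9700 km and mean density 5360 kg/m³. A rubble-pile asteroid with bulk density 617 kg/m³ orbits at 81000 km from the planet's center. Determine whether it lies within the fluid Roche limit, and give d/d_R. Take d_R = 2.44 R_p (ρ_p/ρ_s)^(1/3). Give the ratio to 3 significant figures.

d_R = 2.44 × (9700 km) × (5360/617)^(1/3) = 48650 km
d/d_R = (81000) / (48650) = 1.66
Since d/d_R > 1, the body is outside the Roche limit.

outside; d/d_R ≈ 1.66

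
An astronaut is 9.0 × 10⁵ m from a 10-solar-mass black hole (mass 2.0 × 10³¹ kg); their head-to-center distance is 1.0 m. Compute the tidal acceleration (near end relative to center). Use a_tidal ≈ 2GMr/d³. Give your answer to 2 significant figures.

Since r ≪ d, expand the inverse-square field across one radius to get the leading 2GMr/d³ term.
a_tidal = 2GMr/d³
        = 2 × (6.674 × 10⁻¹¹) × (2.0 × 10³¹) × (1.0) / (9.0 × 10⁵)³
        = 3.7 × 10³ m/s²

3.7 × 10³ m/s²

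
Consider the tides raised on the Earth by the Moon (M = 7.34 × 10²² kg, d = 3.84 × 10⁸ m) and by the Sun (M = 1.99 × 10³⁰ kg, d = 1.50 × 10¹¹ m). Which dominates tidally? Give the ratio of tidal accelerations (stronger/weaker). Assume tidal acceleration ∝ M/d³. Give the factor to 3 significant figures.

Tidal stretch scales as M/d³; compute that for each body.
The Moon: (7.34 × 10²²) / (3.84 × 10⁸)³ = 1.296 × 10⁻³
The Sun: (1.99 × 10³⁰) / (1.50 × 10¹¹)³ = 5.896 × 10⁻⁴
Ratio (larger/smaller) = 2.20

The Moon, by a factor of ≈ 2.20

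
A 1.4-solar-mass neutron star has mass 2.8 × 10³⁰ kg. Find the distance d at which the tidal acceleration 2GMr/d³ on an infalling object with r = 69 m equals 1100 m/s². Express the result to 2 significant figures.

2.9 × 10⁶ m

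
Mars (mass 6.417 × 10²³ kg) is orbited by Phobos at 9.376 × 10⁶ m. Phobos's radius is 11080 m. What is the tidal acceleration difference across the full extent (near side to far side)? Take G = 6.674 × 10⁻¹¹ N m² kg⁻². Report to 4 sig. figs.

2.303 × 10⁻³ m/s²

Δg = 4GMr/d³
   = 4 × (6.674 × 10⁻¹¹) × (6.417 × 10²³) × (11080) / (9.376 × 10⁶)³
   = 2.303 × 10⁻³ m/s²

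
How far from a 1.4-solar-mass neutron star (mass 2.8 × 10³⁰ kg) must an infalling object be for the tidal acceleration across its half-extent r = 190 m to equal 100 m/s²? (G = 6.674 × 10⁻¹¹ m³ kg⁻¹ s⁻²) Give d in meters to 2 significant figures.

2GMr/d³ = a_tidal  ⇒  d = (2GMr / a_tidal)^(1/3)
d = (2 × 6.674×10⁻¹¹ × (2.8 × 10³⁰) × (190) / (100))^(1/3)
  = 8.9 × 10⁶ m

8.9 × 10⁶ m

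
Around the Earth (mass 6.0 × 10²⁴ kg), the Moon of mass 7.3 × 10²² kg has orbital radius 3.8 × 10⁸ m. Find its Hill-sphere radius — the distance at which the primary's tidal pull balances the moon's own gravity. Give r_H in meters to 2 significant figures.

6.1 × 10⁷ m

r_H ≈ a (m/3M)^(1/3)
    = (3.8 × 10⁸) × (7.3 × 10²² / (3 × 6.0 × 10²⁴))^(1/3)
    = 6.1 × 10⁷ m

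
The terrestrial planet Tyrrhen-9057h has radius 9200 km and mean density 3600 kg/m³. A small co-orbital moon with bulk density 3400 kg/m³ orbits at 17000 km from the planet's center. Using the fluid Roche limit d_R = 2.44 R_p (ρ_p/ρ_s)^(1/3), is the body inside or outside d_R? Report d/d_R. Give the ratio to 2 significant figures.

inside; d/d_R ≈ 0.74

d_R = 2.44 × (9200 km) × (3600/3400)^(1/3) = 22880 km
d/d_R = (17000) / (22880) = 0.74
Since d/d_R < 1, the body is inside the Roche limit.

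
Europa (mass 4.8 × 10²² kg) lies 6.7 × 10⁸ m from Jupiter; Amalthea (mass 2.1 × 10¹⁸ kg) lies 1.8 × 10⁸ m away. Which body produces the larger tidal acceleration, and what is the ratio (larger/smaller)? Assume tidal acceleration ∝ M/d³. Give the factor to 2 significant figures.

Tidal acceleration ∝ M/d³, so compare M/d³ for each.
Europa: (4.8 × 10²²) / (6.7 × 10⁸)³ = 1.596 × 10⁻⁴
Amalthea: (2.1 × 10¹⁸) / (1.8 × 10⁸)³ = 3.601 × 10⁻⁷
Ratio (larger/smaller) = 440

Europa, by a factor of ≈ 440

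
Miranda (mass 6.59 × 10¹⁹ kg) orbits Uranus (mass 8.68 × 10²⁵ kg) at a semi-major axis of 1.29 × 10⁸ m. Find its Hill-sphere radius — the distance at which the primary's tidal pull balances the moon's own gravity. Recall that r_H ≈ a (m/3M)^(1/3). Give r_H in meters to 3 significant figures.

8.16 × 10⁵ m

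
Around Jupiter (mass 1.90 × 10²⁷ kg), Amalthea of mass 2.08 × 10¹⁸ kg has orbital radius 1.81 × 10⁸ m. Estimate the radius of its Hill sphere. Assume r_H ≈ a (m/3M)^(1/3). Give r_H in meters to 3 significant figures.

r_H ≈ a (m/3M)^(1/3)
    = (1.81 × 10⁸) × (2.08 × 10¹⁸ / (3 × 1.90 × 10²⁷))^(1/3)
    = 1.29 × 10⁵ m

1.29 × 10⁵ m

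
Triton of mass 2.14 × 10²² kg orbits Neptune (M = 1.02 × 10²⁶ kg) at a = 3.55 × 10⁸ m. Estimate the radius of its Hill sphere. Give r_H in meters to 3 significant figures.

1.46 × 10⁷ m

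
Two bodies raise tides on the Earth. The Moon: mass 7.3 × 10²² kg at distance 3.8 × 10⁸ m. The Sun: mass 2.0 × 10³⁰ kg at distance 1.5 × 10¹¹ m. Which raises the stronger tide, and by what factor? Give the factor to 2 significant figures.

The Moon, by a factor of ≈ 2.2

The tide-raising term goes as M/d³ (the gradient of a 1/d² field).
The Moon: (7.3 × 10²²) / (3.8 × 10⁸)³ = 1.330 × 10⁻³
The Sun: (2.0 × 10³⁰) / (1.5 × 10¹¹)³ = 5.926 × 10⁻⁴
Ratio (larger/smaller) = 2.2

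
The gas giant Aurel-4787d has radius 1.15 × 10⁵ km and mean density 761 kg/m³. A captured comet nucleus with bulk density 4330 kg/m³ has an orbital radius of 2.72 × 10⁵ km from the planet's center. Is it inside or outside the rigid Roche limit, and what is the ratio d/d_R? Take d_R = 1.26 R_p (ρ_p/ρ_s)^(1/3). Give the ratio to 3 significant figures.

d_R = 1.26 × (1.15 × 10⁵ km) × (761/4330)^(1/3) = 81160 km
d/d_R = (2.72 × 10⁵) / (81160) = 3.35
Since d/d_R > 1, the body is outside the Roche limit.

outside; d/d_R ≈ 3.35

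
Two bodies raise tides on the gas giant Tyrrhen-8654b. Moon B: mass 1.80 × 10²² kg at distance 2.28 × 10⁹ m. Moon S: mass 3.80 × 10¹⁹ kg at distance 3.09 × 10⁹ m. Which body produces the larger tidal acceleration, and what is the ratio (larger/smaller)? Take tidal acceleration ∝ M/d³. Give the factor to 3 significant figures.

Moon B, by a factor of ≈ 1180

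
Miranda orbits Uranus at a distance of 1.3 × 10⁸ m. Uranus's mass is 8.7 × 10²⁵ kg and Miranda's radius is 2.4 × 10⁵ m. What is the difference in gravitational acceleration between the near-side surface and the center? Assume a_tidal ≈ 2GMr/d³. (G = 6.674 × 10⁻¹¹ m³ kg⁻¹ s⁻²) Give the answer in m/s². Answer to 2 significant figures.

Δg = 2GMr/d³
   = 2 × (6.674 × 10⁻¹¹) × (8.7 × 10²⁵) × (2.4 × 10⁵) / (1.3 × 10⁸)³
   = 1.3 × 10⁻³ m/s²

1.3 × 10⁻³ m/s²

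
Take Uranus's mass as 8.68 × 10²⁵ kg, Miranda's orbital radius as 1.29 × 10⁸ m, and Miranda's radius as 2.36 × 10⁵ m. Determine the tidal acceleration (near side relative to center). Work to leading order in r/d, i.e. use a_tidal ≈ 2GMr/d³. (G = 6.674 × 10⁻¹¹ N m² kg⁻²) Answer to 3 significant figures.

a_tidal = 2GMr/d³
        = 2 × (6.674 × 10⁻¹¹) × (8.68 × 10²⁵) × (2.36 × 10⁵) / (1.29 × 10⁸)³
        = 1.27 × 10⁻³ m/s²

1.27 × 10⁻³ m/s²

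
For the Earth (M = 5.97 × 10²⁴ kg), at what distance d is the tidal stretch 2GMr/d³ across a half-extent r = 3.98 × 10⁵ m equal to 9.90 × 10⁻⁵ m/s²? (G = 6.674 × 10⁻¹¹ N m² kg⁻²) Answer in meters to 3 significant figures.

1.47 × 10⁸ m

2GMr/d³ = a_tidal  ⇒  d = (2GMr / a_tidal)^(1/3)
d = (2 × 6.674×10⁻¹¹ × (5.97 × 10²⁴) × (3.98 × 10⁵) / (9.90 × 10⁻⁵))^(1/3)
  = 1.47 × 10⁸ m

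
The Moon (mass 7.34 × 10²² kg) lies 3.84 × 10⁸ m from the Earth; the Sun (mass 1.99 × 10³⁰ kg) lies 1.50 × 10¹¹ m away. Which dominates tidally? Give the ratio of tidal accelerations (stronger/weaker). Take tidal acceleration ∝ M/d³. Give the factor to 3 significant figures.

The Moon, by a factor of ≈ 2.20

Tidal acceleration ∝ M/d³, so compare M/d³ for each.
The Moon: (7.34 × 10²²) / (3.84 × 10⁸)³ = 1.296 × 10⁻³
The Sun: (1.99 × 10³⁰) / (1.50 × 10¹¹)³ = 5.896 × 10⁻⁴
Ratio (larger/smaller) = 2.20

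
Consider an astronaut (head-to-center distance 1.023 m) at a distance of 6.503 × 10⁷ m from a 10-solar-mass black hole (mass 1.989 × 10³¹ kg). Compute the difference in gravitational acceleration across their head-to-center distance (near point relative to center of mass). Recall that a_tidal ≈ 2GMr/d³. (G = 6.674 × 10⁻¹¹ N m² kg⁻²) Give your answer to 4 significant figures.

9.876 × 10⁻³ m/s²

Δa = 2GMr/d³
   = 2 × (6.674 × 10⁻¹¹) × (1.989 × 10³¹) × (1.023) / (6.503 × 10⁷)³
   = 9.876 × 10⁻³ m/s²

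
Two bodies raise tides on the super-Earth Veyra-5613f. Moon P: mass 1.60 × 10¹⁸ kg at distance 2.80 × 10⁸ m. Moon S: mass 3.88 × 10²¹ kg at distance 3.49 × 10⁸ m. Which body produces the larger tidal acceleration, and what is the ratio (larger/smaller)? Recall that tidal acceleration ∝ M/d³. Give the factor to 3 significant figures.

Moon S, by a factor of ≈ 1250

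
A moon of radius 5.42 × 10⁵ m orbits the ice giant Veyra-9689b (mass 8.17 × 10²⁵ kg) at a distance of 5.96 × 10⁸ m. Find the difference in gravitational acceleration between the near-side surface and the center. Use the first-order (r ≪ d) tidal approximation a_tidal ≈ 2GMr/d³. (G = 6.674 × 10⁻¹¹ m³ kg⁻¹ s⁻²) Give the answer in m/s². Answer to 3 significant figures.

a_tidal = 2GMr/d³
        = 2 × (6.674 × 10⁻¹¹) × (8.17 × 10²⁵) × (5.42 × 10⁵) / (5.96 × 10⁸)³
        = 2.79 × 10⁻⁵ m/s²

2.79 × 10⁻⁵ m/s²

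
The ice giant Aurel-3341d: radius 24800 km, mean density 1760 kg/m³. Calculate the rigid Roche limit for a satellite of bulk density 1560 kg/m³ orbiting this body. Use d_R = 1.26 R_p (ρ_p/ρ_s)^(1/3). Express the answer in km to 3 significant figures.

32500 km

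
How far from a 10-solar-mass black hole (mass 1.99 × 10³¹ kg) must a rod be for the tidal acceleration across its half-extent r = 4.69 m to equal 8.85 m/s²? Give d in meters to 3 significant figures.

1.12 × 10⁷ m

2GMr/d³ = a_tidal  ⇒  d = (2GMr / a_tidal)^(1/3)
d = (2 × 6.674×10⁻¹¹ × (1.99 × 10³¹) × (4.69) / (8.85))^(1/3)
  = 1.12 × 10⁷ m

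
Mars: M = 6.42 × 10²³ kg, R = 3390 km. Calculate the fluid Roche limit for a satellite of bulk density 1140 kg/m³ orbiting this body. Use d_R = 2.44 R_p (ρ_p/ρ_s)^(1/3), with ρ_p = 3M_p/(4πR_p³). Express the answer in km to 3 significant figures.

12500 km

ρ_p = 3M_p/(4πR_p³) = 3 × (6.42 × 10²³) / (4π × (3.39 × 10⁶ m)³) = 3930 kg/m³
d_R = 2.44 × 3390 km × (3930/1140)^(1/3)
    = 12500 km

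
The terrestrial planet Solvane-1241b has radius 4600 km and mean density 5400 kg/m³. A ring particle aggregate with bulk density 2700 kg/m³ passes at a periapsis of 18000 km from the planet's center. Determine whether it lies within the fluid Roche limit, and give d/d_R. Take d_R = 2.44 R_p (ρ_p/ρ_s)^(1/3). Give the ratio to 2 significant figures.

outside; d/d_R ≈ 1.3

d_R = 2.44 × (4600 km) × (5400/2700)^(1/3) = 14140 km
d/d_R = (18000) / (14140) = 1.3
Since d/d_R > 1, the body is outside the Roche limit.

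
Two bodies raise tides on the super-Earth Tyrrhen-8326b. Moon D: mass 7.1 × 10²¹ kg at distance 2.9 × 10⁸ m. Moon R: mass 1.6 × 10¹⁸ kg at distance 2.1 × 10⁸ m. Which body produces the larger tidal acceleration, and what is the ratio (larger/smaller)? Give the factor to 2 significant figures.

Moon D, by a factor of ≈ 1700

Tidal acceleration ∝ M/d³, so compare M/d³ for each.
Moon D: (7.1 × 10²¹) / (2.9 × 10⁸)³ = 2.911 × 10⁻⁴
Moon R: (1.6 × 10¹⁸) / (2.1 × 10⁸)³ = 1.728 × 10⁻⁷
Ratio (larger/smaller) = 1700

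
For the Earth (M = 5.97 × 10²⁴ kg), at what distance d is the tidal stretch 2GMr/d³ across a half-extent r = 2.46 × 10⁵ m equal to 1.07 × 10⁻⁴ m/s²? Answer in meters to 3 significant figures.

1.22 × 10⁸ m

2GMr/d³ = a_tidal  ⇒  d = (2GMr / a_tidal)^(1/3)
d = (2 × 6.674×10⁻¹¹ × (5.97 × 10²⁴) × (2.46 × 10⁵) / (1.07 × 10⁻⁴))^(1/3)
  = 1.22 × 10⁸ m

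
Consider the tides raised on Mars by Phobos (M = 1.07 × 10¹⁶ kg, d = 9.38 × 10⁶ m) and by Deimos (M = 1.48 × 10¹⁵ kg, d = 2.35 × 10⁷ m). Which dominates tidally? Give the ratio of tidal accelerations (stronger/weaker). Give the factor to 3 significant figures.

Phobos, by a factor of ≈ 114

Tidal stretch scales as M/d³; compute that for each body.
Phobos: (1.07 × 10¹⁶) / (9.38 × 10⁶)³ = 1.297 × 10⁻⁵
Deimos: (1.48 × 10¹⁵) / (2.35 × 10⁷)³ = 1.140 × 10⁻⁷
Ratio (larger/smaller) = 114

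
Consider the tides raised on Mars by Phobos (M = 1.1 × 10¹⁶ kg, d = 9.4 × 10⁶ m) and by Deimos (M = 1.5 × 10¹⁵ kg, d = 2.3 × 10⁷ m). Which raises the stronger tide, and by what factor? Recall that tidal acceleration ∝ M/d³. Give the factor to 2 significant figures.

Phobos, by a factor of ≈ 110

The tide-raising term goes as M/d³ (the gradient of a 1/d² field).
Phobos: (1.1 × 10¹⁶) / (9.4 × 10⁶)³ = 1.324 × 10⁻⁵
Deimos: (1.5 × 10¹⁵) / (2.3 × 10⁷)³ = 1.233 × 10⁻⁷
Ratio (larger/smaller) = 110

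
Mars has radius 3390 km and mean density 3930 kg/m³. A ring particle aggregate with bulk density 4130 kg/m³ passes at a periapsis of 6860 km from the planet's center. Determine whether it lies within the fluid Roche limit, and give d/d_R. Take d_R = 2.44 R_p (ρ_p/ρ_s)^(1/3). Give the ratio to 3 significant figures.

d_R = 2.44 × (3390 km) × (3930/4130)^(1/3) = 8136 km
d/d_R = (6860) / (8136) = 0.843
Since d/d_R < 1, the body is inside the Roche limit.

inside; d/d_R ≈ 0.843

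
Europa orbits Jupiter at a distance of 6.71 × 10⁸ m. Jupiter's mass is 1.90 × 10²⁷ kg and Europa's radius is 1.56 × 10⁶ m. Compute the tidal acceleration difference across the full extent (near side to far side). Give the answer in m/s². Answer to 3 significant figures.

2.62 × 10⁻³ m/s²

Δa = 4GMr/d³
   = 4 × (6.674 × 10⁻¹¹) × (1.90 × 10²⁷) × (1.56 × 10⁶) / (6.71 × 10⁸)³
   = 2.62 × 10⁻³ m/s²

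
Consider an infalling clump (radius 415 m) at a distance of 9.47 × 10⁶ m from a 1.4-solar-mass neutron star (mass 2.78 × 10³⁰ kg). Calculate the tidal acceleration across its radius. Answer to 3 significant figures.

Δa = 2GMr/d³
   = 2 × (6.674 × 10⁻¹¹) × (2.78 × 10³⁰) × (415) / (9.47 × 10⁶)³
   = 1.81 × 10² m/s²

1.81 × 10² m/s²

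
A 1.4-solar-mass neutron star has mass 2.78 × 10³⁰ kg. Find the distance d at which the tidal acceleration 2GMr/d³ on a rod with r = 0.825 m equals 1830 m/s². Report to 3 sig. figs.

2GMr/d³ = a_tidal  ⇒  d = (2GMr / a_tidal)^(1/3)
d = (2 × 6.674×10⁻¹¹ × (2.78 × 10³⁰) × (0.825) / (1830))^(1/3)
  = 5.51 × 10⁵ m

5.51 × 10⁵ m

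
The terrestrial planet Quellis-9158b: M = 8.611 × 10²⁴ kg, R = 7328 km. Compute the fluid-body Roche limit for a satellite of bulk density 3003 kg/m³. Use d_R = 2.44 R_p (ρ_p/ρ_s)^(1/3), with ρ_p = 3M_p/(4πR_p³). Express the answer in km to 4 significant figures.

ρ_p = 3M_p/(4πR_p³) = 3 × (8.611 × 10²⁴) / (4π × (7.328 × 10⁶ m)³) = 5224 kg/m³
d_R = 2.44 × 7328 km × (5224/3003)^(1/3)
    = 21500 km

21500 km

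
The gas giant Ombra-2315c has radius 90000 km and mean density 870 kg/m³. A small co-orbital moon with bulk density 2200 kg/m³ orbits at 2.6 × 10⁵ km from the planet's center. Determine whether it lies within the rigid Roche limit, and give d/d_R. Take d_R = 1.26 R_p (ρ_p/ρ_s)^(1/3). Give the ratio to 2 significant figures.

d_R = 1.26 × (90000 km) × (870/2200)^(1/3) = 83240 km
d/d_R = (2.6 × 10⁵) / (83240) = 3.1
Since d/d_R > 1, the body is outside the Roche limit.

outside; d/d_R ≈ 3.1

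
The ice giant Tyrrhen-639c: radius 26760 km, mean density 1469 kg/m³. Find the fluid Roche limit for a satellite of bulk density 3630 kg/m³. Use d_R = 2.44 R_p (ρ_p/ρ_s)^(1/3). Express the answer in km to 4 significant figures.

48300 km

d_R = 2.44 × 26760 km × (1469/3630)^(1/3)
    = 48300 km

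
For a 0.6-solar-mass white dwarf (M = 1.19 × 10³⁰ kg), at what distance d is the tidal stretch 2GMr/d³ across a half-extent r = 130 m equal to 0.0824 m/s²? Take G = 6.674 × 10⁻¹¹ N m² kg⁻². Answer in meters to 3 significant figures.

2GMr/d³ = a_tidal  ⇒  d = (2GMr / a_tidal)^(1/3)
d = (2 × 6.674×10⁻¹¹ × (1.19 × 10³⁰) × (130) / (0.0824))^(1/3)
  = 6.30 × 10⁷ m

6.30 × 10⁷ m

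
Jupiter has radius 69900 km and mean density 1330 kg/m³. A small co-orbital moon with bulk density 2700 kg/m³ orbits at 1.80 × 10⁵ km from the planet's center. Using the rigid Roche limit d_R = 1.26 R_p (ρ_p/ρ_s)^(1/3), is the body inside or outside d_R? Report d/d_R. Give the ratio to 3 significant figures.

d_R = 1.26 × (69900 km) × (1330/2700)^(1/3) = 69560 km
d/d_R = (1.80 × 10⁵) / (69560) = 2.59
Since d/d_R > 1, the body is outside the Roche limit.

outside; d/d_R ≈ 2.59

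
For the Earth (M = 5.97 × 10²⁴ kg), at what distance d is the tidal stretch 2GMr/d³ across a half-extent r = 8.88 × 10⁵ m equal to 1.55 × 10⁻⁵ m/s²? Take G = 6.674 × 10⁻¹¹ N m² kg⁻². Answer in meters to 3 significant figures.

2GMr/d³ = a_tidal  ⇒  d = (2GMr / a_tidal)^(1/3)
d = (2 × 6.674×10⁻¹¹ × (5.97 × 10²⁴) × (8.88 × 10⁵) / (1.55 × 10⁻⁵))^(1/3)
  = 3.57 × 10⁸ m

3.57 × 10⁸ m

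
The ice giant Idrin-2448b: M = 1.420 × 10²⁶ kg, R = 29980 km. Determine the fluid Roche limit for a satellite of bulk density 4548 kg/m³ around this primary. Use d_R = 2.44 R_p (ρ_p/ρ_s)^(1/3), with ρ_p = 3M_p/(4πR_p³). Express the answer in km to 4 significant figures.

47660 km

ρ_p = 3M_p/(4πR_p³) = 3 × (1.420 × 10²⁶) / (4π × (2.998 × 10⁷ m)³) = 1258 kg/m³
d_R = 2.44 × 29980 km × (1258/4548)^(1/3)
    = 47660 km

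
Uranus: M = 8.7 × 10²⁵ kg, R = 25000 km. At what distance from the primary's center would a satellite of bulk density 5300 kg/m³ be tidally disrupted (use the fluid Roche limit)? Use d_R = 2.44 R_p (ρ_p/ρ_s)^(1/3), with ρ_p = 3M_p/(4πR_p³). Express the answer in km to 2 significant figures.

38000 km

ρ_p = 3M_p/(4πR_p³) = 3 × (8.7 × 10²⁵) / (4π × (2.5 × 10⁷ m)³) = 1300 kg/m³
d_R = 2.44 × 25000 km × (1300/5300)^(1/3)
    = 38000 km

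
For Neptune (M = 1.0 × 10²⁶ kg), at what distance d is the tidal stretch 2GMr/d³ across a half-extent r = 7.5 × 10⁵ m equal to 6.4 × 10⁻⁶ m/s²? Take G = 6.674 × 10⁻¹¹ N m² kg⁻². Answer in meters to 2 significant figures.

2GMr/d³ = a_tidal  ⇒  d = (2GMr / a_tidal)^(1/3)
d = (2 × 6.674×10⁻¹¹ × (1.0 × 10²⁶) × (7.5 × 10⁵) / (6.4 × 10⁻⁶))^(1/3)
  = 1.2 × 10⁹ m

1.2 × 10⁹ m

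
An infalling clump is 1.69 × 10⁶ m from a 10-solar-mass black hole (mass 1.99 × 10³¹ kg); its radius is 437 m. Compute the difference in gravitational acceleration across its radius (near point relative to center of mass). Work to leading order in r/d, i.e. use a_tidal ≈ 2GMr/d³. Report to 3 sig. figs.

Δa = 2GMr/d³
   = 2 × (6.674 × 10⁻¹¹) × (1.99 × 10³¹) × (437) / (1.69 × 10⁶)³
   = 2.40 × 10⁵ m/s²

2.40 × 10⁵ m/s²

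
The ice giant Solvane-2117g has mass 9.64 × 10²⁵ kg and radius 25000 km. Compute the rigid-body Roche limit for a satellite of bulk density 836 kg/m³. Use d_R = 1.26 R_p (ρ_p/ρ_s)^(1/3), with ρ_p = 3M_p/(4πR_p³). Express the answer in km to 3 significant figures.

38000 km

ρ_p = 3M_p/(4πR_p³) = 3 × (9.64 × 10²⁵) / (4π × (2.50 × 10⁷ m)³) = 1470 kg/m³
d_R = 1.26 × 25000 km × (1470/836)^(1/3)
    = 38000 km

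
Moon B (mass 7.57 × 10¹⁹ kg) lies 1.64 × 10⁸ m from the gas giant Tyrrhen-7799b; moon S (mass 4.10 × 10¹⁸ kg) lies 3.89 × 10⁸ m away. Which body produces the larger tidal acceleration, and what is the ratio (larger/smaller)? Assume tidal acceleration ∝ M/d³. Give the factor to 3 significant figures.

Moon B, by a factor of ≈ 246

Compare M/d³ for the two perturbers:
Moon B: (7.57 × 10¹⁹) / (1.64 × 10⁸)³ = 1.716 × 10⁻⁵
Moon S: (4.10 × 10¹⁸) / (3.89 × 10⁸)³ = 6.965 × 10⁻⁸
Ratio (larger/smaller) = 246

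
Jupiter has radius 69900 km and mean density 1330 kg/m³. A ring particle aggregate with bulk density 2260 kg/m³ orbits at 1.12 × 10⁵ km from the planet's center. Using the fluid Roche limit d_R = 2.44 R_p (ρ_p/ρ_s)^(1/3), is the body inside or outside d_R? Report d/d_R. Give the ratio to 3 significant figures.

d_R = 2.44 × (69900 km) × (1330/2260)^(1/3) = 1.429 × 10⁵ km
d/d_R = (1.12 × 10⁵) / (1.429 × 10⁵) = 0.784
Since d/d_R < 1, the body is inside the Roche limit.

inside; d/d_R ≈ 0.784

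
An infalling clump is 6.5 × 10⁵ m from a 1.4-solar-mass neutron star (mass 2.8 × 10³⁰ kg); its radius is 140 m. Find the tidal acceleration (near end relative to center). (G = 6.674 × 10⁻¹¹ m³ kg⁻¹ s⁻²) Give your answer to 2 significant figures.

1.9 × 10⁵ m/s²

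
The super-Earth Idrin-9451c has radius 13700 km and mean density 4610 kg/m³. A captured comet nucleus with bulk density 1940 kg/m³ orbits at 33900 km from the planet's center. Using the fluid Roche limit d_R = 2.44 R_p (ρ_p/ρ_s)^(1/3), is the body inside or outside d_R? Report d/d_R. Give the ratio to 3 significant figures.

d_R = 2.44 × (13700 km) × (4610/1940)^(1/3) = 44610 km
d/d_R = (33900) / (44610) = 0.760
Since d/d_R < 1, the body is inside the Roche limit.

inside; d/d_R ≈ 0.760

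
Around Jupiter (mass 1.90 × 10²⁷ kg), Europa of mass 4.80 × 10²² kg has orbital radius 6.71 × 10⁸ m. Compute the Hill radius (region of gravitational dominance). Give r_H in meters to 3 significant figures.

r_H ≈ a (m/3M)^(1/3)
    = (6.71 × 10⁸) × (4.80 × 10²² / (3 × 1.90 × 10²⁷))^(1/3)
    = 1.37 × 10⁷ m

1.37 × 10⁷ m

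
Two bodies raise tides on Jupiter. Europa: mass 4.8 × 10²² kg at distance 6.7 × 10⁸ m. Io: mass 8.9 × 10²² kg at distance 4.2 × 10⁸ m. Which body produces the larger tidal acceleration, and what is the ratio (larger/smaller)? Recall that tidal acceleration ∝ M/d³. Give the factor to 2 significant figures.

Io, by a factor of ≈ 7.5

Compare M/d³ for the two perturbers:
Europa: (4.8 × 10²²) / (6.7 × 10⁸)³ = 1.596 × 10⁻⁴
Io: (8.9 × 10²²) / (4.2 × 10⁸)³ = 1.201 × 10⁻³
Ratio (larger/smaller) = 7.5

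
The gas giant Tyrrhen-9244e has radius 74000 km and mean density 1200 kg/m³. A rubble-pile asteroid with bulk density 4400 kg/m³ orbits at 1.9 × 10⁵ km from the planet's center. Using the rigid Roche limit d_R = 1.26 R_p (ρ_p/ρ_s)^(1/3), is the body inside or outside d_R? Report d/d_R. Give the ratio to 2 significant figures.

outside; d/d_R ≈ 3.1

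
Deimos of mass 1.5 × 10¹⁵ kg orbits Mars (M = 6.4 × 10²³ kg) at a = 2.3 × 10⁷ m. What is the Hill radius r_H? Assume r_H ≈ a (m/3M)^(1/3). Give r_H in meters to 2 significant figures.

2.1 × 10⁴ m

r_H ≈ a (m/3M)^(1/3)
    = (2.3 × 10⁷) × (1.5 × 10¹⁵ / (3 × 6.4 × 10²³))^(1/3)
    = 2.1 × 10⁴ m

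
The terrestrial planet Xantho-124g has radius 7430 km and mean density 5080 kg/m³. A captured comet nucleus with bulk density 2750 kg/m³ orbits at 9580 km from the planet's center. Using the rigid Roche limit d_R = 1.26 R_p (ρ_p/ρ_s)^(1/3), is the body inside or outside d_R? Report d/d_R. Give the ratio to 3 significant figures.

d_R = 1.26 × (7430 km) × (5080/2750)^(1/3) = 11490 km
d/d_R = (9580) / (11490) = 0.834
Since d/d_R < 1, the body is inside the Roche limit.

inside; d/d_R ≈ 0.834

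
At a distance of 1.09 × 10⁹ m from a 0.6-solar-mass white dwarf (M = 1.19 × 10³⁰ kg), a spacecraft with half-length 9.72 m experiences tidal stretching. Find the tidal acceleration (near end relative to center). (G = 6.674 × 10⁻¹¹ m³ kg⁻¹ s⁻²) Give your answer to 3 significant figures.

1.19 × 10⁻⁶ m/s²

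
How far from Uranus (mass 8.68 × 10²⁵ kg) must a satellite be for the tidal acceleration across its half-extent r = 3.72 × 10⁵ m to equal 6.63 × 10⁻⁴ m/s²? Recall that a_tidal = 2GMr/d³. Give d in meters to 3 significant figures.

2GMr/d³ = a_tidal  ⇒  d = (2GMr / a_tidal)^(1/3)
d = (2 × 6.674×10⁻¹¹ × (8.68 × 10²⁵) × (3.72 × 10⁵) / (6.63 × 10⁻⁴))^(1/3)
  = 1.87 × 10⁸ m

1.87 × 10⁸ m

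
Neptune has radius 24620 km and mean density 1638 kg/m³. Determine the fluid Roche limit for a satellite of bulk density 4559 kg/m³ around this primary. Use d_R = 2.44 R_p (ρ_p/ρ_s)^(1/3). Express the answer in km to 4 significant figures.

d_R = 2.44 × 24620 km × (1638/4559)^(1/3)
    = 42710 km

42710 km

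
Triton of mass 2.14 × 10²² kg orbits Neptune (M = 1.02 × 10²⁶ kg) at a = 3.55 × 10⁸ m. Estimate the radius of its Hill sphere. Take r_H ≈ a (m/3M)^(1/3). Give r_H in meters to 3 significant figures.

1.46 × 10⁷ m

r_H ≈ a (m/3M)^(1/3)
    = (3.55 × 10⁸) × (2.14 × 10²² / (3 × 1.02 × 10²⁶))^(1/3)
    = 1.46 × 10⁷ m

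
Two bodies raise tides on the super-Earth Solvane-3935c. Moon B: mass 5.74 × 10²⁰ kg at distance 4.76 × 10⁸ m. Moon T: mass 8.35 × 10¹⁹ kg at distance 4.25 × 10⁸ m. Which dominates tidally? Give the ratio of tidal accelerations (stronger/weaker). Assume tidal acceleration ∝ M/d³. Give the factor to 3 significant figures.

Moon B, by a factor of ≈ 4.89

Tidal stretch scales as M/d³; compute that for each body.
Moon B: (5.74 × 10²⁰) / (4.76 × 10⁸)³ = 5.322 × 10⁻⁶
Moon T: (8.35 × 10¹⁹) / (4.25 × 10⁸)³ = 1.088 × 10⁻⁶
Ratio (larger/smaller) = 4.89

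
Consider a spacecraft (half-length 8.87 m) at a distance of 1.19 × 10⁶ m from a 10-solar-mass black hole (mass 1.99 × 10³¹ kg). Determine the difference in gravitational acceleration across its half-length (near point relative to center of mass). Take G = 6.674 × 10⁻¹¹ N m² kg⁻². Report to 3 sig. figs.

1.40 × 10⁴ m/s²

Δg = 2GMr/d³
   = 2 × (6.674 × 10⁻¹¹) × (1.99 × 10³¹) × (8.87) / (1.19 × 10⁶)³
   = 1.40 × 10⁴ m/s²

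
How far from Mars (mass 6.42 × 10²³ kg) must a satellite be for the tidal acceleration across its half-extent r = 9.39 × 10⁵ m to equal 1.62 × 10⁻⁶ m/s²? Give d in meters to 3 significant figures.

2GMr/d³ = a_tidal  ⇒  d = (2GMr / a_tidal)^(1/3)
d = (2 × 6.674×10⁻¹¹ × (6.42 × 10²³) × (9.39 × 10⁵) / (1.62 × 10⁻⁶))^(1/3)
  = 3.68 × 10⁸ m

3.68 × 10⁸ m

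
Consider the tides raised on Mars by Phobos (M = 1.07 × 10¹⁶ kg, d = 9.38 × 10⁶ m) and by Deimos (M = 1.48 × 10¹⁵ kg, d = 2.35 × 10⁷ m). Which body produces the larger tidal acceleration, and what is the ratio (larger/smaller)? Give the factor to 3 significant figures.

Phobos, by a factor of ≈ 114

Tidal stretch scales as M/d³; compute that for each body.
Phobos: (1.07 × 10¹⁶) / (9.38 × 10⁶)³ = 1.297 × 10⁻⁵
Deimos: (1.48 × 10¹⁵) / (2.35 × 10⁷)³ = 1.140 × 10⁻⁷
Ratio (larger/smaller) = 114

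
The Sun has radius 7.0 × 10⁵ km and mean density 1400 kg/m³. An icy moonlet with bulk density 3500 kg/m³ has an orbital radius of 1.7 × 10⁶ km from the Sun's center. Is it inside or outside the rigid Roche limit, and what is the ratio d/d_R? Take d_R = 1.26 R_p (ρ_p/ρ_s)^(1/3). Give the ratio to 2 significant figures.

d_R = 1.26 × (7.0 × 10⁵ km) × (1400/3500)^(1/3) = 6.499 × 10⁵ km
d/d_R = (1.7 × 10⁶) / (6.499 × 10⁵) = 2.6
Since d/d_R > 1, the body is outside the Roche limit.

outside; d/d_R ≈ 2.6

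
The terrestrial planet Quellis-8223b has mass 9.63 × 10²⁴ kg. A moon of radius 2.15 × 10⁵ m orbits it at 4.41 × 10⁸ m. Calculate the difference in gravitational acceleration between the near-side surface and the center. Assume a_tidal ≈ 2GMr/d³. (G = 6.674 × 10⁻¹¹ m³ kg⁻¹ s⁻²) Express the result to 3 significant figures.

Since r ≪ d, expand the inverse-square field across one radius to get the leading 2GMr/d³ term.
a_tidal = 2GMr/d³
        = 2 × (6.674 × 10⁻¹¹) × (9.63 × 10²⁴) × (2.15 × 10⁵) / (4.41 × 10⁸)³
        = 3.22 × 10⁻⁶ m/s²

3.22 × 10⁻⁶ m/s²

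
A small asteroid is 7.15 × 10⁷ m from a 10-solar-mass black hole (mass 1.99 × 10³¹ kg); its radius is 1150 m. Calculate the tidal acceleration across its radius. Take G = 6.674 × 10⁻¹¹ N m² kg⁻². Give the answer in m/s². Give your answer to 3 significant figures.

8.36 m/s²

a_tidal = 2GMr/d³
        = 2 × (6.674 × 10⁻¹¹) × (1.99 × 10³¹) × (1150) / (7.15 × 10⁷)³
        = 8.36 m/s²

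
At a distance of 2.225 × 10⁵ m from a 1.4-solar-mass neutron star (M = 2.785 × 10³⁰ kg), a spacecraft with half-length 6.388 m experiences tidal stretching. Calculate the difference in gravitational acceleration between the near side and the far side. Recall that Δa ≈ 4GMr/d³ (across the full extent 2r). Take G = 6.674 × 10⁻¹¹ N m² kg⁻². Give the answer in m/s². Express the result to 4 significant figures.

4.312 × 10⁵ m/s²

Near-to-far spans 2r, so the tidal difference is twice the near-to-center value: 4GMr/d³.
Δa = 4GMr/d³
   = 4 × (6.674 × 10⁻¹¹) × (2.785 × 10³⁰) × (6.388) / (2.225 × 10⁵)³
   = 4.312 × 10⁵ m/s²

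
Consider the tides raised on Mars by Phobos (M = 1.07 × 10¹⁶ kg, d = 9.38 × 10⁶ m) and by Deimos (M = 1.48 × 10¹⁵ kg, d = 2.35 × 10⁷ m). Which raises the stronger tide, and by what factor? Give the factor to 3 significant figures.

Compare M/d³ for the two perturbers:
Phobos: (1.07 × 10¹⁶) / (9.38 × 10⁶)³ = 1.297 × 10⁻⁵
Deimos: (1.48 × 10¹⁵) / (2.35 × 10⁷)³ = 1.140 × 10⁻⁷
Ratio (larger/smaller) = 114

Phobos, by a factor of ≈ 114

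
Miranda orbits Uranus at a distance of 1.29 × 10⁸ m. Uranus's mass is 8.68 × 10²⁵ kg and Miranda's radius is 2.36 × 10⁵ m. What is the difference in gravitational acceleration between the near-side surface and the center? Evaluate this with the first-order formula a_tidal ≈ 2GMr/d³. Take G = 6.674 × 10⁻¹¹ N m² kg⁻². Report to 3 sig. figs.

1.27 × 10⁻³ m/s²

The tidal stretch is the gradient of GM/d² times the body's extent r, hence the 1/d³ dependence.
Δa = 2GMr/d³
   = 2 × (6.674 × 10⁻¹¹) × (8.68 × 10²⁵) × (2.36 × 10⁵) / (1.29 × 10⁸)³
   = 1.27 × 10⁻³ m/s²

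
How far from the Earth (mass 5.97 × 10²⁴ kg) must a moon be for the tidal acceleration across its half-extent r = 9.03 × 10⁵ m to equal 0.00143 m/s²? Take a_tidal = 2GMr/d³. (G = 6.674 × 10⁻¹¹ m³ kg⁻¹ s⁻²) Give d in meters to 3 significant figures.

7.95 × 10⁷ m

2GMr/d³ = a_tidal  ⇒  d = (2GMr / a_tidal)^(1/3)
d = (2 × 6.674×10⁻¹¹ × (5.97 × 10²⁴) × (9.03 × 10⁵) / (0.00143))^(1/3)
  = 7.95 × 10⁷ m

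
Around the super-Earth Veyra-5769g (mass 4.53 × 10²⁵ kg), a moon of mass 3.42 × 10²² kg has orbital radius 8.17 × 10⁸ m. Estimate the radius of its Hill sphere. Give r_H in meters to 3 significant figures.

5.16 × 10⁷ m

r_H ≈ a (m/3M)^(1/3)
    = (8.17 × 10⁸) × (3.42 × 10²² / (3 × 4.53 × 10²⁵))^(1/3)
    = 5.16 × 10⁷ m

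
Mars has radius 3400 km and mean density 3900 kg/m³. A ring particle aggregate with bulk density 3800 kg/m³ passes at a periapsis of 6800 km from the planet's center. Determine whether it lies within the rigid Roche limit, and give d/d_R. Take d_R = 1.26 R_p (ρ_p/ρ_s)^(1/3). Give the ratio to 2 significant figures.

d_R = 1.26 × (3400 km) × (3900/3800)^(1/3) = 4321 km
d/d_R = (6800) / (4321) = 1.6
Since d/d_R > 1, the body is outside the Roche limit.

outside; d/d_R ≈ 1.6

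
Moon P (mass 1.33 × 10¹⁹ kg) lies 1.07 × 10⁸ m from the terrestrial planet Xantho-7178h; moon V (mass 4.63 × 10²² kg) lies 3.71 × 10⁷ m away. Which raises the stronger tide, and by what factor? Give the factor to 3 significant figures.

Moon V, by a factor of ≈ 83500

Compare M/d³ for the two perturbers:
Moon P: (1.33 × 10¹⁹) / (1.07 × 10⁸)³ = 1.086 × 10⁻⁵
Moon V: (4.63 × 10²²) / (3.71 × 10⁷)³ = 9.067 × 10⁻¹
Ratio (larger/smaller) = 83500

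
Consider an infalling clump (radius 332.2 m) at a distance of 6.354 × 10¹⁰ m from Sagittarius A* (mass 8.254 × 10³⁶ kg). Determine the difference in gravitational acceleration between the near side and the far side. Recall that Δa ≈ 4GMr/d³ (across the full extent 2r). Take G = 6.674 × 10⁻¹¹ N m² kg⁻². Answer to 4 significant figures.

Δa = 4GMr/d³
   = 4 × (6.674 × 10⁻¹¹) × (8.254 × 10³⁶) × (332.2) / (6.354 × 10¹⁰)³
   = 2.853 × 10⁻³ m/s²

2.853 × 10⁻³ m/s²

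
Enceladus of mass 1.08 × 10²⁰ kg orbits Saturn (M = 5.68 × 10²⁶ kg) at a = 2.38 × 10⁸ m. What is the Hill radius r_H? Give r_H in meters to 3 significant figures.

r_H ≈ a (m/3M)^(1/3)
    = (2.38 × 10⁸) × (1.08 × 10²⁰ / (3 × 5.68 × 10²⁶))^(1/3)
    = 9.49 × 10⁵ m

9.49 × 10⁵ m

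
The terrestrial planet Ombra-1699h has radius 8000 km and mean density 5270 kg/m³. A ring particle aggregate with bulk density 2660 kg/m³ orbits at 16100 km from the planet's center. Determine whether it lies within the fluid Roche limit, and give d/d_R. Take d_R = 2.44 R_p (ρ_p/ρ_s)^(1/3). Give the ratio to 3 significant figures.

inside; d/d_R ≈ 0.657

d_R = 2.44 × (8000 km) × (5270/2660)^(1/3) = 24520 km
d/d_R = (16100) / (24520) = 0.657
Since d/d_R < 1, the body is inside the Roche limit.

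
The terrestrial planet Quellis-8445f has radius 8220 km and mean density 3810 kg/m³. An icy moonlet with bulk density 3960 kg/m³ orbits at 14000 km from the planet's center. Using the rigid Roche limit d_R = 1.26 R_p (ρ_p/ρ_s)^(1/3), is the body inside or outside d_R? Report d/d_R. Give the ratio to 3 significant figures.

d_R = 1.26 × (8220 km) × (3810/3960)^(1/3) = 10220 km
d/d_R = (14000) / (10220) = 1.37
Since d/d_R > 1, the body is outside the Roche limit.

outside; d/d_R ≈ 1.37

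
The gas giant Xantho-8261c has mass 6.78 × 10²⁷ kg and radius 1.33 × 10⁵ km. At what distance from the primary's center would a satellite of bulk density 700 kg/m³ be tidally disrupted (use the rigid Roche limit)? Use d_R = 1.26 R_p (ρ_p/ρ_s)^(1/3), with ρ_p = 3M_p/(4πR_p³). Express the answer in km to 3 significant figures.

ρ_p = 3M_p/(4πR_p³) = 3 × (6.78 × 10²⁷) / (4π × (1.33 × 10⁸ m)³) = 688 kg/m³
d_R = 1.26 × 1.33 × 10⁵ km × (688/700)^(1/3)
    = 1.67 × 10⁵ km

1.67 × 10⁵ km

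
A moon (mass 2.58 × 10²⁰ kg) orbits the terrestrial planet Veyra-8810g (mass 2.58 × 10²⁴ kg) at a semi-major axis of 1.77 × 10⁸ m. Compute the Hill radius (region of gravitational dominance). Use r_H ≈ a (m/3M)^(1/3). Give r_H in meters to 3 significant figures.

r_H ≈ a (m/3M)^(1/3)
    = (1.77 × 10⁸) × (2.58 × 10²⁰ / (3 × 2.58 × 10²⁴))^(1/3)
    = 5.70 × 10⁶ m

5.70 × 10⁶ m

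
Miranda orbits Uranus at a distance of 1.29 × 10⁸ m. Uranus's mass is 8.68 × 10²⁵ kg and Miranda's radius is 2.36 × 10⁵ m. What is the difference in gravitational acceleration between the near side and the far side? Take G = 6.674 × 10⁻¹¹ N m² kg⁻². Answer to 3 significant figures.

2.55 × 10⁻³ m/s²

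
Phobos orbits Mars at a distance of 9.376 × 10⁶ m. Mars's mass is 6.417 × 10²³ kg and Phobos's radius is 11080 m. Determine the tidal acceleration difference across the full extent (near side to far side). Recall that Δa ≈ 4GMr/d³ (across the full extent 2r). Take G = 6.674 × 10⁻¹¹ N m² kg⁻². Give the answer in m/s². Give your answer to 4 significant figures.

Near-to-far spans 2r, so the tidal difference is twice the near-to-center value: 4GMr/d³.
a_tidal = 4GMr/d³
        = 4 × (6.674 × 10⁻¹¹) × (6.417 × 10²³) × (11080) / (9.376 × 10⁶)³
        = 2.303 × 10⁻³ m/s²

2.303 × 10⁻³ m/s²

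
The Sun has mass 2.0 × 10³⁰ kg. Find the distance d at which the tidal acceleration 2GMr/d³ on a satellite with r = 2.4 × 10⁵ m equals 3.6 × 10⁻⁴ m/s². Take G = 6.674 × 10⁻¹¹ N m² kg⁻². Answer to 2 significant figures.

2GMr/d³ = a_tidal  ⇒  d = (2GMr / a_tidal)^(1/3)
d = (2 × 6.674×10⁻¹¹ × (2.0 × 10³⁰) × (2.4 × 10⁵) / (3.6 × 10⁻⁴))^(1/3)
  = 5.6 × 10⁹ m

5.6 × 10⁹ m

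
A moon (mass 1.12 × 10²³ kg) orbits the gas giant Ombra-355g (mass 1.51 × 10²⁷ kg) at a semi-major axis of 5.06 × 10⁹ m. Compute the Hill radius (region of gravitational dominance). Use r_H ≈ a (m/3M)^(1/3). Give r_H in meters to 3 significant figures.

1.47 × 10⁸ m

r_H ≈ a (m/3M)^(1/3)
    = (5.06 × 10⁹) × (1.12 × 10²³ / (3 × 1.51 × 10²⁷))^(1/3)
    = 1.47 × 10⁸ m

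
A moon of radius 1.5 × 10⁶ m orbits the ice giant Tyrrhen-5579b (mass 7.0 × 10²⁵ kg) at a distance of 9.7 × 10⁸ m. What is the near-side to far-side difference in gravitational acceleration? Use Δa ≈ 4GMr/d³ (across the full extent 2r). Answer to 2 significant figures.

Differencing GM/(d−r)² and GM/(d+r)² to first order in r/d gives 4GMr/d³.
Δa = 4GMr/d³
   = 4 × (6.674 × 10⁻¹¹) × (7.0 × 10²⁵) × (1.5 × 10⁶) / (9.7 × 10⁸)³
   = 3.1 × 10⁻⁵ m/s²

3.1 × 10⁻⁵ m/s²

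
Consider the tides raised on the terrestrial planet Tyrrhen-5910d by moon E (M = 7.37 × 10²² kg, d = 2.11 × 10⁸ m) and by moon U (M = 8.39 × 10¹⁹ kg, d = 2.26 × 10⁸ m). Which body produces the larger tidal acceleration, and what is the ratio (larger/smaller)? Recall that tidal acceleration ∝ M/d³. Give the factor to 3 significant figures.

Moon E, by a factor of ≈ 1080

Tidal acceleration ∝ M/d³, so compare M/d³ for each.
Moon E: (7.37 × 10²²) / (2.11 × 10⁸)³ = 7.845 × 10⁻³
Moon U: (8.39 × 10¹⁹) / (2.26 × 10⁸)³ = 7.268 × 10⁻⁶
Ratio (larger/smaller) = 1080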